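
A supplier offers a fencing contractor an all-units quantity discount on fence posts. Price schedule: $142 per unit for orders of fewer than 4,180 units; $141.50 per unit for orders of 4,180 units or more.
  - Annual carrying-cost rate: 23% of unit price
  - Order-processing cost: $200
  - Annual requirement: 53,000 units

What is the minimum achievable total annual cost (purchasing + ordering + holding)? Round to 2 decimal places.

$7,552,313.34

H₁ = 23%×$142 = $32.6600;  H₂ = 23%×$141.50 = $32.5450
EOQ₁ = √(2×53,000×200/32.6600) = 805.67  (< 4,180, feasible at tier 1)
EOQ₂ = √(2×53,000×200/32.5450) = 807.10  (< 4,180 → use Q = 4,180 at tier-2 price)
TC(tier 1 (EOQ₁), Q≈805.7) = $7,552,313.34
TC(tier 2, Q≈4,180.0) = $7,570,054.94
Minimum at tier 1 (EOQ₁): $7,552,313.34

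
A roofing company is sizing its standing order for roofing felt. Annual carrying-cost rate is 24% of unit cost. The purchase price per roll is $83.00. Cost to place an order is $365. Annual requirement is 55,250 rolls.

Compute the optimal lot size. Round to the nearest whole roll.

Holding cost per roll per year: H = 24% × $83 = $19.9200
Q* = √(2·D·S / H) = √(2·55,250·365 / 19.92) = √2,024,723.9 ≈ 1,422.93

1,423 rolls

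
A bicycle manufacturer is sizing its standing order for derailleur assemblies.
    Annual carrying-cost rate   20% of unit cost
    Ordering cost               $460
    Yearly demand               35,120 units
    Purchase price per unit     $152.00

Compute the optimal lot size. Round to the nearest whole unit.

1,031 units

H = i·C = 0.2 × $152 = $30.4000 per unit-year
2DS/H = 2·35,120·460/30.4 = 1,062,842.11
EOQ = √1,062,842.11 ≈ 1,030.94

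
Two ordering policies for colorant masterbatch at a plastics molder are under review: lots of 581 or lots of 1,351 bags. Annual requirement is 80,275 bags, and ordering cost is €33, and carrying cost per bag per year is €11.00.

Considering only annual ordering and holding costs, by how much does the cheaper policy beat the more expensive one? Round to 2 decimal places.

€1,636.32

TC(Q) = (D/Q)S + (Q/2)H
TC(581) = (80,275/581)×33 + (581/2)×11 = €7,755.01
TC(1,351) = (80,275/1,351)×33 + (1,351/2)×11 = €9,391.33
|ΔTC| = |€7,755.01 − €9,391.33| = €1,636.32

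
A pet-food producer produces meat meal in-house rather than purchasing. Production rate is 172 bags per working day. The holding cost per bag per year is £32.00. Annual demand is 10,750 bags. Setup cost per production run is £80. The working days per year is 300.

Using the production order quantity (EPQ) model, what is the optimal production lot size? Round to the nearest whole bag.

261 bags

d = 10,750/300 = 35.8333 bags/day;  effective holding cost H(1 − d/p) = 32·(1 − 35.8333/172) = 25.33333
Q* = √(2DS / H_eff) = √(2·10,750·80 / 25.33333) ≈ 260.57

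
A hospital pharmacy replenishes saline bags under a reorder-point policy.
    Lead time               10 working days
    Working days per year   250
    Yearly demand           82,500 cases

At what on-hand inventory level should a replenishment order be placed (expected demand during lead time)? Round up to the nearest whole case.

3,300 cases

Daily demand d = 82,500 / 250 = 330.000 cases/day
Demand during lead time = 330.000 × 10 = 3,300.00
Reorder point = 3,300.00 → round up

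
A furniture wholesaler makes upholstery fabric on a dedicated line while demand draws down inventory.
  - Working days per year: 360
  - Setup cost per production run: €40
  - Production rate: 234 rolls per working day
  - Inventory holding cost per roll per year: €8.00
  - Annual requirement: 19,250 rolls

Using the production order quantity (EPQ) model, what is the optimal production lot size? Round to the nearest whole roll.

500 rolls

d = 19,250/360 = 53.4722 rolls/day;  effective holding cost H(1 − d/p) = 8·(1 − 53.4722/234) = 6.17189
Q* = √(2DS / H_eff) = √(2·19,250·40 / 6.17189) ≈ 499.52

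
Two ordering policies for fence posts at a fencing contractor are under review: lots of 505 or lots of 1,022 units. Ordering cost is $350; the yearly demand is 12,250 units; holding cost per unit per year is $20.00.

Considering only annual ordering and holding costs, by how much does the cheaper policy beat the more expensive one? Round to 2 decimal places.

Annual cost at Q: ordering D·S/Q plus holding Q·H/2.
TC(505) = (12,250/505)×350 + (505/2)×20 = $13,540.10
TC(1,022) = (12,250/1,022)×350 + (1,022/2)×20 = $14,415.21
|ΔTC| = |$13,540.10 − $14,415.21| = $875.11

$875.11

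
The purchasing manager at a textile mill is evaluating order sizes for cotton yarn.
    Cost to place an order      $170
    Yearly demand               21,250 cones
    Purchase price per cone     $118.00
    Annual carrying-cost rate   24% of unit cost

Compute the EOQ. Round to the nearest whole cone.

505 cones

Holding cost per cone per year: H = 24% × $118 = $28.3200
Q* = √(2·D·S / H) = √(2·21,250·170 / 28.32) = √255,120.1 ≈ 505.09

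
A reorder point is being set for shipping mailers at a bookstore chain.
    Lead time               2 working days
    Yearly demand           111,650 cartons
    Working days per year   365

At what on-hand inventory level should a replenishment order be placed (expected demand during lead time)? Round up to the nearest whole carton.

Daily demand d = 111,650 / 365 = 305.890 cartons/day
Demand during lead time = 305.890 × 2 = 611.78
Reorder point = 611.78 → round up

612 cartons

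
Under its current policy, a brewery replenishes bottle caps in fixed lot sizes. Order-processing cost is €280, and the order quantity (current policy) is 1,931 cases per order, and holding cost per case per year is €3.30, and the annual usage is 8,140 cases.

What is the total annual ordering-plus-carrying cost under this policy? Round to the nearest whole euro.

€4,366

Orders/yr = 8,140/1,931 = 4.215; ordering cost = 4.215 × €280 = €1,180.32
Average inventory = 1,931/2 = 965.5; holding cost = 965.5 × €3.3 = €3,186.15
Total = €1,180.32 + €3,186.15 = €4,366.47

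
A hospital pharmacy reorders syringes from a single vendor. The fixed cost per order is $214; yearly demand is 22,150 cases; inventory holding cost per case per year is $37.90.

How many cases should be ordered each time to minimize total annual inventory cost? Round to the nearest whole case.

500 cases

2DS/H = 2·22,150·214/37.9 = 250,137.20
EOQ = √250,137.20 ≈ 500.14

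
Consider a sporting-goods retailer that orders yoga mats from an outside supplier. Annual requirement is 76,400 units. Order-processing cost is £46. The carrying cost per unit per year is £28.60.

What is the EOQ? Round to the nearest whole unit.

2DS/H = 2·76,400·46/28.6 = 245,762.24
EOQ = √245,762.24 ≈ 495.74

496 units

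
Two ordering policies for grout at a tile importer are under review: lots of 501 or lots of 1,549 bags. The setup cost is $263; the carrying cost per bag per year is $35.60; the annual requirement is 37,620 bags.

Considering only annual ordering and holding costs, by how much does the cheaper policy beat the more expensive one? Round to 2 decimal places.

$5,293.16

For each Q, cost = (D/Q)·S + (Q/2)·H.
TC(501) = (37,620/501)×263 + (501/2)×35.6 = $28,666.42
TC(1,549) = (37,620/1,549)×263 + (1,549/2)×35.6 = $33,959.59
|ΔTC| = |$28,666.42 − $33,959.59| = $5,293.16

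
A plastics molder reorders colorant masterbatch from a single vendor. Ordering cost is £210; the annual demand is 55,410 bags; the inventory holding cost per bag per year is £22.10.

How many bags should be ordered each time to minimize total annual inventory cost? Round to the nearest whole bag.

1,026 bags

2DS/H = 2·55,410·210/22.1 = 1,053,040.72
EOQ = √1,053,040.72 ≈ 1,026.18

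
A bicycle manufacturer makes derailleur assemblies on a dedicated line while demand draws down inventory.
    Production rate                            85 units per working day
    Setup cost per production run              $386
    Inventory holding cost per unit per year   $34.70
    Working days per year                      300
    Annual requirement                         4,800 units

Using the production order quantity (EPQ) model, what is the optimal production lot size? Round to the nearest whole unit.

d = 4,800/300 = 16.0000 units/day;  effective holding cost H(1 − d/p) = 34.7·(1 − 16.0000/85) = 28.16824
Q* = √(2DS / H_eff) = √(2·4,800·386 / 28.16824) ≈ 362.70

363 units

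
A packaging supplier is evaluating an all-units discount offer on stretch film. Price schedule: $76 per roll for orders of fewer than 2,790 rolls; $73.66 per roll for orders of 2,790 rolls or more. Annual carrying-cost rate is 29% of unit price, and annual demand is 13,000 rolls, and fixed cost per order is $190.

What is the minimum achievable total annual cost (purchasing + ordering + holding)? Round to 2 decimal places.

$988,264.46

H₁ = 29%×$76 = $22.0400;  H₂ = 29%×$73.66 = $21.3614
EOQ₁ = √(2×13,000×190/22.0400) = 473.43  (< 2,790, feasible at tier 1)
EOQ₂ = √(2×13,000×190/21.3614) = 480.89  (< 2,790 → use Q = 2,790 at tier-2 price)
TC(tier 1 (EOQ₁), Q≈473.4) = $998,434.44
TC(tier 2, Q≈2,790.0) = $988,264.46
Minimum at tier 2: $988,264.46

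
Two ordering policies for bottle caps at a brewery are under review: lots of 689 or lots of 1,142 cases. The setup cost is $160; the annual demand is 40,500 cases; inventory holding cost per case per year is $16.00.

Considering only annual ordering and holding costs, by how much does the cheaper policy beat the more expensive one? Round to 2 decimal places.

TC(Q) = (D/Q)S + (Q/2)H
TC(689) = (40,500/689)×160 + (689/2)×16 = $14,916.93
TC(1,142) = (40,500/1,142)×160 + (1,142/2)×16 = $14,810.26
Cheaper: Q = 1,142.  Difference = $106.68

$106.68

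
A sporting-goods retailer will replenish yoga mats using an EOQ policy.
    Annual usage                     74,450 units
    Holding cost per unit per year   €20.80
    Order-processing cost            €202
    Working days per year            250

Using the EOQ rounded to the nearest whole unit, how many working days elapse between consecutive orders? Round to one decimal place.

Q* = √(2·D·S / H) = √(2·74,450·202 / 20.8) = √1,446,048.1 ≈ 1,202.52 → Q = 1,203 units
Cycle time = (working days × Q)/D = (250 × 1,203) / 74,450 = 4.040 days

4.0 days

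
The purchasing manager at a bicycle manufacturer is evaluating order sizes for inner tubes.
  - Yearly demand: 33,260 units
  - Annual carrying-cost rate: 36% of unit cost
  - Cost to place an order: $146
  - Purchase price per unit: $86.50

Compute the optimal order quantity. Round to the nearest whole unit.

Holding cost per unit per year: H = 36% × $86.5 = $31.1400
2DS/H = 2·33,260·146/31.14 = 311,879.25
EOQ = √311,879.25 ≈ 558.46

558 units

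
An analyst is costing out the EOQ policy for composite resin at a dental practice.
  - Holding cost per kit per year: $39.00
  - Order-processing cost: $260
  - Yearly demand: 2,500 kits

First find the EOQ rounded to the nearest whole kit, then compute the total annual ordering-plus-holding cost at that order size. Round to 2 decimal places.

2DS/H = 2·2,500·260/39 = 33,333.33
EOQ = √33,333.33 ≈ 182.57 → Q = 183 kits
Annual ordering cost = (D/Q)·S = (2,500/183) × 260 = $3,551.91
Annual holding cost  = (Q/2)·H = (183/2) × 39 = $3,568.50
Total = $3,551.91 + $3,568.50 = $7,120.41

$7,120.41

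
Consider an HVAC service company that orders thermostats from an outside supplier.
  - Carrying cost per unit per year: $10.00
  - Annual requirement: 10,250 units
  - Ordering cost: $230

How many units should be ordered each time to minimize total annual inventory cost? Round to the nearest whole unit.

687 units

Q* = √(2·D·S / H) = √(2·10,250·230 / 10) = √471,500.0 ≈ 686.66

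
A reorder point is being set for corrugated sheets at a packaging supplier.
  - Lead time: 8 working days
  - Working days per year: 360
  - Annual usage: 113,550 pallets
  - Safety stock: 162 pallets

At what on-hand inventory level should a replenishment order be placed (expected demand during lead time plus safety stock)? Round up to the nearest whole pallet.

Daily demand d = 113,550 / 360 = 315.417 pallets/day
Demand during lead time = 315.417 × 8 = 2,523.33
Reorder point = 2,523.33 + 162 = 2,685.33 → round up

2,686 pallets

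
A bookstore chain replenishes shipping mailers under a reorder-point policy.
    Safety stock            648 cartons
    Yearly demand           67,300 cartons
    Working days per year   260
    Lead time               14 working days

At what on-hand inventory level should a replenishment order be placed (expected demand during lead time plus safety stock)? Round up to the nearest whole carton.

4,272 cartons

Daily demand d = 67,300 / 260 = 258.846 cartons/day
Demand during lead time = 258.846 × 14 = 3,623.85
Reorder point = 3,623.85 + 648 = 4,271.85 → round up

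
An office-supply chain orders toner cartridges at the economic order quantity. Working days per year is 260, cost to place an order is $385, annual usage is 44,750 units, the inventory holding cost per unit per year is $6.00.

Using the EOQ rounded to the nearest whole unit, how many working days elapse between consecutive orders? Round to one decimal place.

13.9 days

Q* = √(2·D·S / H) = √(2·44,750·385 / 6) = √5,742,916.7 ≈ 2,396.44 → Q = 2,396 units
Cycle time = (working days × Q)/D = (260 × 2,396) / 44,750 = 13.921 days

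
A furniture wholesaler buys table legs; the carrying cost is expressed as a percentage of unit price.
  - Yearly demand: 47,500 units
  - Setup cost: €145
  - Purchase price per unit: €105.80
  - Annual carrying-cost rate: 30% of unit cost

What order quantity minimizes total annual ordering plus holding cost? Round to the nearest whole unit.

Carrying cost H = €105.8 × 30% = €31.7400/unit/yr
Q* = √(2·D·S / H) = √(2·47,500·145 / 31.74) = √433,995.0 ≈ 658.78

659 units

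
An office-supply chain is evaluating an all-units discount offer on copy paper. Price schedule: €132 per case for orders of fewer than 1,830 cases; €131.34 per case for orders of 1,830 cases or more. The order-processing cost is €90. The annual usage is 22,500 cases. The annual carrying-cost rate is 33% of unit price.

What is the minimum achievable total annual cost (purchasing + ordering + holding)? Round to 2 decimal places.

H₁ = 33%×€132 = €43.5600;  H₂ = 33%×€131.34 = €43.3422
EOQ₁ = √(2×22,500×90/43.5600) = 304.92  (< 1,830, feasible at tier 1)
EOQ₂ = √(2×22,500×90/43.3422) = 305.68  (< 1,830 → use Q = 1,830 at tier-2 price)
TC(tier 1 (EOQ₁), Q≈304.9) = €2,983,282.24
TC(tier 2, Q≈1,830.0) = €2,995,914.67
Minimum at tier 1 (EOQ₁): €2,983,282.24

€2,983,282.24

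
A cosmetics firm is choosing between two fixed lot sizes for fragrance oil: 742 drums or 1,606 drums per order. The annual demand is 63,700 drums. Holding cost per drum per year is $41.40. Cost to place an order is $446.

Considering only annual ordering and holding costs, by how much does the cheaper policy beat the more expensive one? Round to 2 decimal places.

$2,713.84

For each Q, cost = (D/Q)·S + (Q/2)·H.
TC(742) = (63,700/742)×446 + (742/2)×41.4 = $53,648.08
TC(1,606) = (63,700/1,606)×446 + (1,606/2)×41.4 = $50,934.24
|ΔTC| = |$53,648.08 − $50,934.24| = $2,713.84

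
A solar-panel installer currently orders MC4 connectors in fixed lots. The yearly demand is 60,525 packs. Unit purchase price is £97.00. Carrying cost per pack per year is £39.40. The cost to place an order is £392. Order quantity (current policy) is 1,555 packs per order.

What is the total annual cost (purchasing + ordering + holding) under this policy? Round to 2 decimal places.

Annual ordering cost = (D/Q)·S = (60,525/1,555) × 392 = £15,257.75
Annual holding cost  = (Q/2)·H = (1,555/2) × 39.4 = £30,633.50
Purchase cost = D·C = 60,525 × 97 = £5,870,925.00
Total = £15,257.75 + £30,633.50 + £5,870,925.00 = £5,916,816.25

£5,916,816.25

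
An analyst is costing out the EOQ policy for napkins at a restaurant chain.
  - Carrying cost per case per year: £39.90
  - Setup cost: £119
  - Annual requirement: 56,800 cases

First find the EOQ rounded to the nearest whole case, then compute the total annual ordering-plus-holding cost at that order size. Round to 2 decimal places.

Q* = √(2·D·S / H) = √(2·56,800·119 / 39.9) = √338,807.0 ≈ 582.07 → Q = 582 cases
Orders/yr = 56,800/582 = 97.595; ordering cost = 97.595 × £119 = £11,613.75
Average inventory = 582/2 = 291; holding cost = 291 × £39.9 = £11,610.90
Total = £11,613.75 + £11,610.90 = £23,224.65

£23,224.65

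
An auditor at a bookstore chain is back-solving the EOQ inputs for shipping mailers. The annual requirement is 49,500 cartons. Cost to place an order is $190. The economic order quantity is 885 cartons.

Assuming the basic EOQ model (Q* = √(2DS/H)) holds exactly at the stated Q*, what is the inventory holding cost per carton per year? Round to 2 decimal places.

From Q* = √(2DS/H) ⇒ Q*² = 2DS/H.
H = 2DS / Q² = 2 × 49,500 × 190 / 885² = 24.0161

$24.02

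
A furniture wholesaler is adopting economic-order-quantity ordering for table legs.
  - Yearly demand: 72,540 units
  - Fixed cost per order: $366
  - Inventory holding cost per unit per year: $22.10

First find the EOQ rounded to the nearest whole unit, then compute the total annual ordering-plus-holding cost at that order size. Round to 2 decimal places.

$34,256.30

Optimal lot size Q* = (2 × 72,540 × $366 / $22.1)^½ ≈ 1,550.06 → Q = 1,550 units
Ordering: D/Q × S = 72,540/1,550 × $366 = $17,128.80
Holding:  Q/2 × H = 1,550/2 × $22.1 = $17,127.50
Total = $17,128.80 + $17,127.50 = $34,256.30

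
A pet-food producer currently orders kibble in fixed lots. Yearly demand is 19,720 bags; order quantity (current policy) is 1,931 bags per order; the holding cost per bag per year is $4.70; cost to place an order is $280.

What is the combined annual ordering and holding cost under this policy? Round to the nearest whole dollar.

Annual ordering cost = (D/Q)·S = (19,720/1,931) × 280 = $2,859.45
Annual holding cost  = (Q/2)·H = (1,931/2) × 4.7 = $4,537.85
Total = $2,859.45 + $4,537.85 = $7,397.30

$7,397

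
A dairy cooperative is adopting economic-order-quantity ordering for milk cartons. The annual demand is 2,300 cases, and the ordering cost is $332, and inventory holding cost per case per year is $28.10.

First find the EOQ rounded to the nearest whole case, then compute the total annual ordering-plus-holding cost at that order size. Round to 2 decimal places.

EOQ = √(2DS/H) = √(2 × 2,300 × 332 / 28.1)
    = √(54,348.75) ≈ 233.13 → Q = 233 cases
Annual ordering cost = (D/Q)·S = (2,300/233) × 332 = $3,277.25
Annual holding cost  = (Q/2)·H = (233/2) × 28.1 = $3,273.65
Total = $3,277.25 + $3,273.65 = $6,550.90

$6,550.90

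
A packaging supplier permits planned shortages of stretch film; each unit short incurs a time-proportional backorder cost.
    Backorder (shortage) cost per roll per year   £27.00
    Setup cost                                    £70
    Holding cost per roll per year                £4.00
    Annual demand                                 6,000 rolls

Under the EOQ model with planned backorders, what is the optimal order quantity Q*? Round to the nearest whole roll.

Q* = √(2DS/H) · √((H + b)/b)
   = √(2 × 6,000 × 70 / 4) · √((4 + 27) / 27)
   = 458.258 × 1.0715 ≈ 491.03

491 rolls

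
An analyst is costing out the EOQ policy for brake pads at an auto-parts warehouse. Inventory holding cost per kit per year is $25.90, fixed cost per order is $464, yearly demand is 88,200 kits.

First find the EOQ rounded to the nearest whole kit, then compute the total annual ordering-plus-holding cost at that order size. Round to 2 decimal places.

2DS/H = 2·88,200·464/25.9 = 3,160,216.22
EOQ = √3,160,216.22 ≈ 1,777.70 → Q = 1,778 kits
Ordering: D/Q × S = 88,200/1,778 × $464 = $23,017.32
Holding:  Q/2 × H = 1,778/2 × $25.9 = $23,025.10
Total = $23,017.32 + $23,025.10 = $46,042.42

$46,042.42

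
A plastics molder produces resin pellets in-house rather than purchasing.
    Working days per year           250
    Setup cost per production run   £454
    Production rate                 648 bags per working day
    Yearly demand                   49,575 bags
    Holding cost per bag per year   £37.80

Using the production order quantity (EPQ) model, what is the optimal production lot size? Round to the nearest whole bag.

Daily demand d = 49,575/250 = 198.300; p = 648; 1 − d/p = 0.69398
EPQ = √(2DS / (H(1 − d/p)))
    = √(2 × 49,575 × 454 / (37.8 × 0.69398)) ≈ 1,309.95

1,310 bags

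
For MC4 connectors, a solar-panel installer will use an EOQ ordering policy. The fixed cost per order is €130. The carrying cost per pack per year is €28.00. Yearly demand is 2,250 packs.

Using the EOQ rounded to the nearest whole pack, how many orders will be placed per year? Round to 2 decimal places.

15.52 orders per year

Optimal lot size Q* = (2 × 2,250 × €130 / €28)^½ ≈ 144.54 → Q = 145
N = D/Q = 2,250/145 ≈ 15.517 orders/yr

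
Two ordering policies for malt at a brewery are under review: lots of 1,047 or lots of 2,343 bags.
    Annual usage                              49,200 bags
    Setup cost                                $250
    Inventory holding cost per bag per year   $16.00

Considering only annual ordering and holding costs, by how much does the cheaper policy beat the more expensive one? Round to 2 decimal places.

TC(Q) = (D/Q)S + (Q/2)H
TC(1,047) = (49,200/1,047)×250 + (1,047/2)×16 = $20,123.85
TC(2,343) = (49,200/2,343)×250 + (2,343/2)×16 = $23,993.68
Cheaper: Q = 1,047.  Difference = $3,869.83

$3,869.83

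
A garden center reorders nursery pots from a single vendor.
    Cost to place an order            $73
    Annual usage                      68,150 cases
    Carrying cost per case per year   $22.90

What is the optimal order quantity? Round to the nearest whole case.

659 cases

Optimal lot size Q* = (2 × 68,150 × $73 / $22.9)^½ ≈ 659.16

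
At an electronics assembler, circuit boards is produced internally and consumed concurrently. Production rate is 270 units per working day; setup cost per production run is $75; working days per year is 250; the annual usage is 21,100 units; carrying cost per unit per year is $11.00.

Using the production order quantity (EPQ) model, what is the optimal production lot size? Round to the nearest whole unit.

647 units

d = 21,100/250 = 84.4000 units/day;  effective holding cost H(1 − d/p) = 11·(1 − 84.4000/270) = 7.56148
Q* = √(2DS / H_eff) = √(2·21,100·75 / 7.56148) ≈ 646.97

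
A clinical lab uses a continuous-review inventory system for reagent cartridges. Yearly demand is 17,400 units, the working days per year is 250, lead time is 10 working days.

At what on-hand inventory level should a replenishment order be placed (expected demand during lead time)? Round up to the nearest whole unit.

696 units

Daily demand d = 17,400 / 250 = 69.600 units/day
Demand during lead time = 69.600 × 10 = 696.00
Reorder point = 696.00 → round up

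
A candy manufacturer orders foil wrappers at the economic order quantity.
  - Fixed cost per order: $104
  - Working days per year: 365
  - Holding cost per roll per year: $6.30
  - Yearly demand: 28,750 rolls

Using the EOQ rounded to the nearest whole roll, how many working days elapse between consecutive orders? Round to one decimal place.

12.4 days

EOQ = √(2DS/H) = √(2 × 28,750 × 104 / 6.3)
    = √(949,206.35) ≈ 974.27 → Q = 974 rolls
Cycle time = (working days × Q)/D = (365 × 974) / 28,750 = 12.366 days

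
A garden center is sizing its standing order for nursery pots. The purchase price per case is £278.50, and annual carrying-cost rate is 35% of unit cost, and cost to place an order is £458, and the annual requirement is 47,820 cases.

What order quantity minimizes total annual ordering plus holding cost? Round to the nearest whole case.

Holding cost per case per year: H = 35% × £278.5 = £97.4750
2DS/H = 2·47,820·458/97.475 = 449,377.99
EOQ = √449,377.99 ≈ 670.36

670 cases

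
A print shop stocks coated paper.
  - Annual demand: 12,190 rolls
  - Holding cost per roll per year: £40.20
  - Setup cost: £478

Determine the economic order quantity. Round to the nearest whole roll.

EOQ = √(2DS/H) = √(2 × 12,190 × 478 / 40.2)
    = √(289,891.54) ≈ 538.42

538 rolls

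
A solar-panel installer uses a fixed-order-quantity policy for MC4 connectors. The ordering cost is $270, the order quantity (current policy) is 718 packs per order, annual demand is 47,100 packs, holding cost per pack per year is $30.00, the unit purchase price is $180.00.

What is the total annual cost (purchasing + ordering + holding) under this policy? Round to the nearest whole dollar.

Orders/yr = 47,100/718 = 65.599; ordering cost = 65.599 × $270 = $17,711.70
Average inventory = 718/2 = 359; holding cost = 359 × $30 = $10,770.00
Purchase cost = D·C = 47,100 × 180 = $8,478,000.00
Total = $17,711.70 + $10,770.00 + $8,478,000.00 = $8,506,481.70

$8,506,482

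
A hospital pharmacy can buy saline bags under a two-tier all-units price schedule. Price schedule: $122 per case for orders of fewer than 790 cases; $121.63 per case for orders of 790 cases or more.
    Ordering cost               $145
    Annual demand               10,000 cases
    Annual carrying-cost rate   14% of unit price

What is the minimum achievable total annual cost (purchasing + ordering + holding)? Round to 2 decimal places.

$1,224,861.58

H₁ = 14%×$122 = $17.0800;  H₂ = 14%×$121.63 = $17.0282
EOQ₁ = √(2×10,000×145/17.0800) = 412.05  (< 790, feasible at tier 1)
EOQ₂ = √(2×10,000×145/17.0282) = 412.68  (< 790 → use Q = 790 at tier-2 price)
TC(tier 1 (EOQ₁), Q≈412.1) = $1,227,037.90
TC(tier 2, Q≈790.0) = $1,224,861.58
Minimum at tier 2: $1,224,861.58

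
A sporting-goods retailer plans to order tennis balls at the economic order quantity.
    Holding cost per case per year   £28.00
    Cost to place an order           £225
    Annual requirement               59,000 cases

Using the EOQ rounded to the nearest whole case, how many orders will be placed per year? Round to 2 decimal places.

60.57 orders per year

Optimal lot size Q* = (2 × 59,000 × £225 / £28)^½ ≈ 973.76 → Q = 974
Orders per year = D/Q = 59,000 / 974 = 60.575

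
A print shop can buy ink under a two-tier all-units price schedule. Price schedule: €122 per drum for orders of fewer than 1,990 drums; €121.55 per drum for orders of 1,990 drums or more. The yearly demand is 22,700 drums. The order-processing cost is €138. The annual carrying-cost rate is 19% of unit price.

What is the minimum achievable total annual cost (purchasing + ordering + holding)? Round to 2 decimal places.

€2,781,451.03

H₁ = 19%×€122 = €23.1800;  H₂ = 19%×€121.55 = €23.0945
EOQ₁ = √(2×22,700×138/23.1800) = 519.89  (< 1,990, feasible at tier 1)
EOQ₂ = √(2×22,700×138/23.0945) = 520.85  (< 1,990 → use Q = 1,990 at tier-2 price)
TC(tier 1 (EOQ₁), Q≈519.9) = €2,781,451.03
TC(tier 2, Q≈1,990.0) = €2,783,738.20
Minimum at tier 1 (EOQ₁): €2,781,451.03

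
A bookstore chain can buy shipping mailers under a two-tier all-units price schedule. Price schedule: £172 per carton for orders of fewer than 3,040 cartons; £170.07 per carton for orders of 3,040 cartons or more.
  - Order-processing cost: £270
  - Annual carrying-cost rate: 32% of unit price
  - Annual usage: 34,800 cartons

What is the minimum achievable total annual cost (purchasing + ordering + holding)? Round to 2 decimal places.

£6,004,248.84

H₁ = 32%×£172 = £55.0400;  H₂ = 32%×£170.07 = £54.4224
EOQ₁ = √(2×34,800×270/55.0400) = 584.32  (< 3,040, feasible at tier 1)
EOQ₂ = √(2×34,800×270/54.4224) = 587.62  (< 3,040 → use Q = 3,040 at tier-2 price)
TC(tier 1 (EOQ₁), Q≈584.3) = £6,017,760.72
TC(tier 2, Q≈3,040.0) = £6,004,248.84
Minimum at tier 2: £6,004,248.84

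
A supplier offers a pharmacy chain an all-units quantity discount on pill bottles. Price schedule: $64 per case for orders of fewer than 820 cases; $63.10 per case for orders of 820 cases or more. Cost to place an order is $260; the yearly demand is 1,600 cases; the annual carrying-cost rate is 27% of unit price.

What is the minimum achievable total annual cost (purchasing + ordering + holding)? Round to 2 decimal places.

$106,191.70

H₁ = 27%×$64 = $17.2800;  H₂ = 27%×$63.10 = $17.0370
EOQ₁ = √(2×1,600×260/17.2800) = 219.43  (< 820, feasible at tier 1)
EOQ₂ = √(2×1,600×260/17.0370) = 220.99  (< 820 → use Q = 820 at tier-2 price)
TC(tier 1 (EOQ₁), Q≈219.4) = $106,191.70
TC(tier 2, Q≈820.0) = $108,452.49
Minimum at tier 1 (EOQ₁): $106,191.70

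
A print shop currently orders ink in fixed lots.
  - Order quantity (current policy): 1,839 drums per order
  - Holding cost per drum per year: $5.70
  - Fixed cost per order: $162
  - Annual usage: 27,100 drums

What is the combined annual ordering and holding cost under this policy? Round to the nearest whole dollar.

Annual ordering cost = (D/Q)·S = (27,100/1,839) × 162 = $2,387.28
Annual holding cost  = (Q/2)·H = (1,839/2) × 5.7 = $5,241.15
Total = $2,387.28 + $5,241.15 = $7,628.43

$7,628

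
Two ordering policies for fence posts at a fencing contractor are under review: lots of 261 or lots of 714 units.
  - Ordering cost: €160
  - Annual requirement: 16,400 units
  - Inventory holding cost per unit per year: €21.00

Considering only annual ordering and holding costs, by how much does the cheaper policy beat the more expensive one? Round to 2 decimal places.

€1,622.07

Annual cost at Q: ordering D·S/Q plus holding Q·H/2.
TC(261) = (16,400/261)×160 + (261/2)×21 = €12,794.14
TC(714) = (16,400/714)×160 + (714/2)×21 = €11,172.07
Cheaper: Q = 714.  Difference = €1,622.07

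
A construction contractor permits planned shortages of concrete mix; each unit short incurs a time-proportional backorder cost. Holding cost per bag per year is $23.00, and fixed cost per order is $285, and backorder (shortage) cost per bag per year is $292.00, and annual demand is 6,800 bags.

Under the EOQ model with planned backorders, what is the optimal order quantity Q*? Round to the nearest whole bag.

426 bags

Basic EOQ = √(2·6,800·285/23) = 410.514
Backorder adjustment √((H+b)/b) = √((23+292)/292) = 1.0386
Q* = 410.514 × 1.0386 ≈ 426.38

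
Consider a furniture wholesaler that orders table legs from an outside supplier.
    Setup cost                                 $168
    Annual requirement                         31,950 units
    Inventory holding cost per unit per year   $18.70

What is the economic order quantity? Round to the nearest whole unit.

2DS/H = 2·31,950·168/18.7 = 574,074.87
EOQ = √574,074.87 ≈ 757.68

758 units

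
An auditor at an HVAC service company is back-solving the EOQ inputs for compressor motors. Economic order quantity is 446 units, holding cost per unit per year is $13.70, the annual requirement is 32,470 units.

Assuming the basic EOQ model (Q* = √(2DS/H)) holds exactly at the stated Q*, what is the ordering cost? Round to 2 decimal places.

EOQ relation: Q² = 2DS/H, so rearrange for the unknown.
S = Q²H / (2D) = 446² × 13.7 / (2 × 32,470) = 41.9641

$41.96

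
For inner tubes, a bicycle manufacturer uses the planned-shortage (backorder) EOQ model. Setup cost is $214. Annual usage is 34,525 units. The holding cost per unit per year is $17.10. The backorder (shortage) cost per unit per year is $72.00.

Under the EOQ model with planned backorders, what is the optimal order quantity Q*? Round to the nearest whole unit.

1,034 units

Q* = √(2DS/H) · √((H + b)/b)
   = √(2 × 34,525 × 214 / 17.1) · √((17.1 + 72) / 72)
   = 929.588 × 1.1124 ≈ 1,034.10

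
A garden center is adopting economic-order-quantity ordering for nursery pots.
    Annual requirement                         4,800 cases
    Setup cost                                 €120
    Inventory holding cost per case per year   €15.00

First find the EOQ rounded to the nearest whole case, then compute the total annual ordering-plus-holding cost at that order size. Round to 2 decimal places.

€4,156.92

2DS/H = 2·4,800·120/15 = 76,800.00
EOQ = √76,800.00 ≈ 277.13 → Q = 277 cases
Orders/yr = 4,800/277 = 17.329; ordering cost = 17.329 × €120 = €2,079.42
Average inventory = 277/2 = 138.5; holding cost = 138.5 × €15 = €2,077.50
Total = €2,079.42 + €2,077.50 = €4,156.92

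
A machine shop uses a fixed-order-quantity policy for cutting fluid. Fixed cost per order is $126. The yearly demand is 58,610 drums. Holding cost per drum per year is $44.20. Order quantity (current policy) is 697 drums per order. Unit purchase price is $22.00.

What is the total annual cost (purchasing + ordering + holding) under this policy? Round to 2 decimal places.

Ordering: D/Q × S = 58,610/697 × $126 = $10,595.21
Holding:  Q/2 × H = 697/2 × $44.2 = $15,403.70
Purchase cost = D·C = 58,610 × 22 = $1,289,420.00
Total = $10,595.21 + $15,403.70 + $1,289,420.00 = $1,315,418.91

$1,315,418.91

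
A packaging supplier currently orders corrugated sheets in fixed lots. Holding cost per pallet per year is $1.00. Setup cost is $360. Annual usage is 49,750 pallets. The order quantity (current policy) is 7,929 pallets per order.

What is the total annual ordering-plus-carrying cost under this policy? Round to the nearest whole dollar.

$6,223

Ordering: D/Q × S = 49,750/7,929 × $360 = $2,258.80
Holding:  Q/2 × H = 7,929/2 × $1 = $3,964.50
Total = $2,258.80 + $3,964.50 = $6,223.30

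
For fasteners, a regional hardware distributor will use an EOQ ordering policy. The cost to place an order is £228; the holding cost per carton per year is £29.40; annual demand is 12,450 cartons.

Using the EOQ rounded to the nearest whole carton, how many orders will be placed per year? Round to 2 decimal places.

28.36 orders per year

2DS/H = 2·12,450·228/29.4 = 193,102.04
EOQ = √193,102.04 ≈ 439.43 → Q = 439
N = D/Q = 12,450/439 ≈ 28.360 orders/yr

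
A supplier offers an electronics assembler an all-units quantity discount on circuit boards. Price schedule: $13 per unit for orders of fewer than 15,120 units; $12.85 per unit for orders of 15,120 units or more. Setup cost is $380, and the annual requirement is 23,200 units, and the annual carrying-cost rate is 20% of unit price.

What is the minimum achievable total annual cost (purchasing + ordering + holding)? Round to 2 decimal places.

$308,370.76

H₁ = 20%×$13 = $2.6000;  H₂ = 20%×$12.85 = $2.5700
EOQ₁ = √(2×23,200×380/2.6000) = 2,604.14  (< 15,120, feasible at tier 1)
EOQ₂ = √(2×23,200×380/2.5700) = 2,619.29  (< 15,120 → use Q = 15,120 at tier-2 price)
TC(tier 1 (EOQ₁), Q≈2,604.1) = $308,370.76
TC(tier 2, Q≈15,120.0) = $318,132.27
Minimum at tier 1 (EOQ₁): $308,370.76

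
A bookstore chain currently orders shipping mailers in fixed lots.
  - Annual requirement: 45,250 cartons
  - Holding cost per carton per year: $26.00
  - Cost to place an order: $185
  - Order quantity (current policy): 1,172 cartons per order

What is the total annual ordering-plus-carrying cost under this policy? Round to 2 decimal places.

Ordering: D/Q × S = 45,250/1,172 × $185 = $7,142.70
Holding:  Q/2 × H = 1,172/2 × $26 = $15,236.00
Total = $7,142.70 + $15,236.00 = $22,378.70

$22,378.70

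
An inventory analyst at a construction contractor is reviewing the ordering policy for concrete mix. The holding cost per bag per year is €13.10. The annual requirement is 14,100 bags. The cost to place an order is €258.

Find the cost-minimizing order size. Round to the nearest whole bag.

EOQ = √(2DS/H) = √(2 × 14,100 × 258 / 13.1)
    = √(555,389.31) ≈ 745.24

745 bags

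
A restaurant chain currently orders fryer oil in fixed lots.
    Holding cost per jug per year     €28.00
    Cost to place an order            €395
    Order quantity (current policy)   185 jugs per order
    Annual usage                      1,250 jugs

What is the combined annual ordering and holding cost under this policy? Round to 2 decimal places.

€5,258.92

Ordering: D/Q × S = 1,250/185 × €395 = €2,668.92
Holding:  Q/2 × H = 185/2 × €28 = €2,590.00
Total = €2,668.92 + €2,590.00 = €5,258.92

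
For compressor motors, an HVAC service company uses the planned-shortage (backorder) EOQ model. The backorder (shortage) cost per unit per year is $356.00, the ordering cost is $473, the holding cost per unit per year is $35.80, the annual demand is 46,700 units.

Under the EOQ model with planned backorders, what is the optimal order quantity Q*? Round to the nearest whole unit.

1,165 units

Basic EOQ = √(2·46,700·473/35.8) = 1,110.868
Backorder adjustment √((H+b)/b) = √((35.8+356)/356) = 1.0491
Q* = 1,110.868 × 1.0491 ≈ 1,165.39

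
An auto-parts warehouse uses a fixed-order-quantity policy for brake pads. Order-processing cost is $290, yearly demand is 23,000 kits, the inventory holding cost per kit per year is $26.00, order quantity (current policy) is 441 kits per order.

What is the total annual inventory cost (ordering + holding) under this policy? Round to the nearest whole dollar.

Orders/yr = 23,000/441 = 52.154; ordering cost = 52.154 × $290 = $15,124.72
Average inventory = 441/2 = 220.5; holding cost = 220.5 × $26 = $5,733.00
Total = $15,124.72 + $5,733.00 = $20,857.72

$20,858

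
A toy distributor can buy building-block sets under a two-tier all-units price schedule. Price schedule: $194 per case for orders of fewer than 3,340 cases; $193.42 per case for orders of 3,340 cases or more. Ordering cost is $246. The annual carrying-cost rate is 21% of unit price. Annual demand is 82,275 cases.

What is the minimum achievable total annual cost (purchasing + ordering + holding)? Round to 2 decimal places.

H₁ = 21%×$194 = $40.7400;  H₂ = 21%×$193.42 = $40.6182
EOQ₁ = √(2×82,275×246/40.7400) = 996.80  (< 3,340, feasible at tier 1)
EOQ₂ = √(2×82,275×246/40.6182) = 998.29  (< 3,340 → use Q = 3,340 at tier-2 price)
TC(tier 1 (EOQ₁), Q≈996.8) = $16,001,959.44
TC(tier 2, Q≈3,340.0) = $15,987,522.67
Minimum at tier 2: $15,987,522.67

$15,987,522.67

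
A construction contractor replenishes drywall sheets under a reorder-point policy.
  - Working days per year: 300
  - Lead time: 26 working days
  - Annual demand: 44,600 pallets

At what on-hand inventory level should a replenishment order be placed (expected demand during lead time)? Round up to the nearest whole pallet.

Daily demand d = 44,600 / 300 = 148.667 pallets/day
Demand during lead time = 148.667 × 26 = 3,865.33
Reorder point = 3,865.33 → round up

3,866 pallets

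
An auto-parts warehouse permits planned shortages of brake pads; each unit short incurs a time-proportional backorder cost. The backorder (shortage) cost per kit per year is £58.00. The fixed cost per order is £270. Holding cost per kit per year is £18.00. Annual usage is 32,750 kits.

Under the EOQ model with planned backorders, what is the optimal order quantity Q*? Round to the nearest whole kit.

Basic EOQ = √(2·32,750·270/18) = 991.211
Backorder adjustment √((H+b)/b) = √((18+58)/58) = 1.1447
Q* = 991.211 × 1.1447 ≈ 1,134.64

1,135 kits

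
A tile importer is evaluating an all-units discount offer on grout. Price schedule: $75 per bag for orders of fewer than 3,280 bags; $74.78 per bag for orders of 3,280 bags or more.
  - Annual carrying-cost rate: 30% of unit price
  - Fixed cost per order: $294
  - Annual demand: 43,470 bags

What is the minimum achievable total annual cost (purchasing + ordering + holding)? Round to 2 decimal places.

H₁ = 30%×$75 = $22.5000;  H₂ = 30%×$74.78 = $22.4340
EOQ₁ = √(2×43,470×294/22.5000) = 1,065.84  (< 3,280, feasible at tier 1)
EOQ₂ = √(2×43,470×294/22.4340) = 1,067.41  (< 3,280 → use Q = 3,280 at tier-2 price)
TC(tier 1 (EOQ₁), Q≈1,065.8) = $3,284,231.41
TC(tier 2, Q≈3,280.0) = $3,291,374.76
Minimum at tier 1 (EOQ₁): $3,284,231.41

$3,284,231.41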